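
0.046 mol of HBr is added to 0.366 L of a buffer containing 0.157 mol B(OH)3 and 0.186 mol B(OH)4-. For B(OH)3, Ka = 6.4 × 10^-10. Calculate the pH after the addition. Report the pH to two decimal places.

After neutralization: n(B(OH)3) = 0.203 mol, n(B(OH)4-) = 0.14 mol.
pKa = −log(6.4 × 10^-10) = 9.194
pH = pKa + log(n_B(OH)4-/n_B(OH)3) = 9.194 + log(0.14/0.203) = 9.194 + (-0.161)

pH = 9.03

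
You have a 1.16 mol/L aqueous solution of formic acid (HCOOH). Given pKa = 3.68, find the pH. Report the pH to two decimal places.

HCOOH ⇌ HCOO- + H+
Ka = 10^(−3.68) = 2.09 × 10^-4
From the ICE table, Ka = [H+]²/(1.16 − [H+]) = 2.09 × 10^-4.
Neglecting [H+] in the denominator: [H+] = √(2.09 × 10^-4 × 1.16) = 1.56 × 10^-2 M
([H+]/C₀ = 1.3% < 5%, so the approximation holds.)
pH = −log[H+] = −log(1.56 × 10^-2) = 1.81

pH = 1.81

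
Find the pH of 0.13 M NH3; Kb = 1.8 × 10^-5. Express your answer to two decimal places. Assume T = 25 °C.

NH3 + H2O ⇌ NH4+ + OH-
Let x = [OH-] at equilibrium. Kb = x²/(0.13 − x).
Since Kb ≪ C₀, x ≈ √(Kb·C₀) = 1.53 × 10^-3 M.
Check: 1.2% ionized — well under 5%, approximation valid.
pOH = 2.82, so pH = 14.00 − pOH = 11.18

pH = 11.18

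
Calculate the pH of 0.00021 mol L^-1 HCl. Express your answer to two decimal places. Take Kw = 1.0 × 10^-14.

HCl is a strong acid and dissociates completely, so [H+] = 0.00021 M.
pH = -log(0.00021) = 3.68

pH = 3.68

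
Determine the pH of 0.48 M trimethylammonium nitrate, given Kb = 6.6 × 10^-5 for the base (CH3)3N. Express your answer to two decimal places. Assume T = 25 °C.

(CH3)3NH+ is the conjugate acid of the weak base (CH3)3N.
Ka = Kw/Kb = 1.0×10^-14 / 6.6 × 10^-5 = 1.52 × 10^-10
From the ICE table, Ka = x²/(0.48 − x) = 1.52 × 10^-10.
Neglecting x in the denominator: x = √(1.52 × 10^-10 × 0.48) = 8.54 × 10^-6 M
Check: 0.0018% ionized — well under 5%, approximation valid.
pH = −log[H+] = −log(8.54 × 10^-6) = 5.07

pH = 5.07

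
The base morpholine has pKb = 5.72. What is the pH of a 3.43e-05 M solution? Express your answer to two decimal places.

C4H8ONH + H2O ⇌ C4H8ONH2+ + OH-
Kb = 10^(−5.72) = 1.91 × 10^-6
From the ICE table, Kb = x²/(3.43e-05 − x) = 1.91 × 10^-6.
Here C₀/Kb ≈ 18, so the small-x approximation fails. Use the quadratic:
x = (−Kb + √(Kb² + 4·Kb·C₀))/2 = 7.20 × 10^-6 M
pOH = −log(7.20 × 10^-6) = 5.14; pH = 14.00 − 5.14 = 8.86

pH = 8.86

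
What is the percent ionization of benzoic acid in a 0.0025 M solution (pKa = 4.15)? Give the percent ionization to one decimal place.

15.5%

C6H5COOH ⇌ C6H5COO- + H+; let x = [H+] at equilibrium.
Ka = 10^(−4.15) = 7.08 × 10^-5
Solve x² + 7.08e-05x − 1.77e-07 = 0 → x = 3.87 × 10^-4 M
Fraction ionized = 3.87 × 10^-4 / 0.0025 = 0.1548 → 15.5%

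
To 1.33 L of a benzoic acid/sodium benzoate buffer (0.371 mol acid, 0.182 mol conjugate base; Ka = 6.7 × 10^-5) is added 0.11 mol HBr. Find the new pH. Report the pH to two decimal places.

pH = 3.35

After neutralization: n(C6H5COOH) = 0.481 mol, n(C6H5COO-) = 0.072 mol.
pKa = −log(6.7 × 10^-5) = 4.174
Henderson–Hasselbalch with mole ratio 0.072/0.481: pH = 4.174 + (-0.825)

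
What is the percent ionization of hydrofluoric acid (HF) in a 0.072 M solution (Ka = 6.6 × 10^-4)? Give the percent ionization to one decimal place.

HF ⇌ F- + H+; let x = [H+] at equilibrium.
Ka = x²/(C₀ − x); solving the quadratic gives x = 6.57 × 10^-3 M.
% ionization = x/C₀ × 100% = 6.57 × 10^-3/0.072 × 100% = 9.1%

9.1%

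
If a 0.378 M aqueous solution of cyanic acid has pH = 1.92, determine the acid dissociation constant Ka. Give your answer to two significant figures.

[H+] = 10^(-1.92) = 1.20 × 10^-2 M
At equilibrium [HA] = 0.378 − 1.20 × 10^-2 = 3.66 × 10^-1 M
Ka = [H+][A-]/[HA] = (1.20 × 10^-2)² / 3.66 × 10^-1 = 3.9 × 10^-4

Ka = 3.9 × 10^-4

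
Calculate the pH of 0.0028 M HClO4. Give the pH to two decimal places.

pH = 2.55

HClO4 is a strong acid and dissociates completely, so [H+] = 0.0028 M.
pH = -log(0.0028) = 2.55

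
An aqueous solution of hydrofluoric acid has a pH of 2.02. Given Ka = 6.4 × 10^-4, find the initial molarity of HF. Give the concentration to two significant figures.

[H+] = 10^(-2.02) = 9.55 × 10^-3 M = x
Ka = x²/(C₀ − x) ⇒ C₀ = x + x²/Ka
C₀ = 9.55 × 10^-3 + (9.55 × 10^-3)²/(6.4 × 10^-4) = 1.52 × 10^-1 M

C₀ = 1.5 × 10^-1 M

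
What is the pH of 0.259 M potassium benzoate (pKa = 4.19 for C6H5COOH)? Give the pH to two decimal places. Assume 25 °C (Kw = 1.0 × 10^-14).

C6H5COO- is the conjugate base of the weak acid C6H5COOH.
Ka = 10^(−4.19) = 6.46 × 10^-5
Kb = Kw/Ka = 1.0×10^-14 / 6.46 × 10^-5 = 1.55 × 10^-10
Kb = [OH-]²/(0.259 − [OH-]) = 1.55 × 10^-10
Neglecting [OH-] in the denominator: [OH-] = √(1.55 × 10^-10 × 0.259) = 6.34 × 10^-6 M
([OH-]/C₀ = 0.0024% < 5%, so the approximation holds.)
pOH = −log(6.34 × 10^-6) = 5.20; pH = 14.00 − 5.20 = 8.80

pH = 8.80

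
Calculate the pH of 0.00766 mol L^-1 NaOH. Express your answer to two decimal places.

NaOH is a strong base; [OH-] = 0.00766 M.
pOH = -log(0.00766) = 2.12
pH = 14.00 - 2.12 = 11.88

pH = 11.88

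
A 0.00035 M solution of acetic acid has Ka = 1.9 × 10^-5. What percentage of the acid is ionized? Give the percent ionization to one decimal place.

CH3COOH ⇌ CH3COO- + H+; let x = [H+] at equilibrium.
Ka = x²/(C₀ − x); solving the quadratic gives x = 7.26 × 10^-5 M.
% ionization = x/C₀ × 100% = 7.26 × 10^-5/0.00035 × 100% = 20.7%

20.7%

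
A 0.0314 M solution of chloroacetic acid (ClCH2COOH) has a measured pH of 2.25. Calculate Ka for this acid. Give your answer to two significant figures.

Ka = 1.2 × 10^-3

[H+] = 10^(-2.25) = 5.62 × 10^-3 M
At equilibrium [HA] = 0.0314 − 5.62 × 10^-3 = 2.58 × 10^-2 M
Ka = [H+][A-]/[HA] = (5.62 × 10^-3)² / 2.58 × 10^-2 = 1.2 × 10^-3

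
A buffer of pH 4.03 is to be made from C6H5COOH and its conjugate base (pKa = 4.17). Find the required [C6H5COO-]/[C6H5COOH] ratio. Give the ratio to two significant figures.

pH = pKa + log(r) ⇒ log(r) = 4.03 − 4.17 = -0.14
r = [C6H5COO-]/[C6H5COOH] = 10^(-0.14) = 0.724

ratio = 0.72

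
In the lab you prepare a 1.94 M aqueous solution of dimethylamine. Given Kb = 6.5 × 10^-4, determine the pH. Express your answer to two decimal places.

(CH3)2NH + H2O ⇌ (CH3)2NH2+ + OH-
Kb = [OH-]²/(1.94 − [OH-]) = 6.5 × 10^-4
Assume [OH-] ≪ 1.94: [OH-] ≈ √(6.5 × 10^-4 × 1.94) = 3.55 × 10^-2 M
Check: 1.8% ionized — well under 5%, approximation valid.
pOH = 1.45, so pH = 14.00 − pOH = 12.55

pH = 12.55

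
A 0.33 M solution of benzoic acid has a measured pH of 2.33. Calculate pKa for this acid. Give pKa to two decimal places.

[H+] = 10^(-2.33) = 4.68 × 10^-3 M
At equilibrium [HA] = 0.33 − 4.68 × 10^-3 = 3.25 × 10^-1 M
Ka = [H+][A-]/[HA] = (4.68 × 10^-3)² / 3.25 × 10^-1 = 6.74 × 10^-5
pKa = -log(6.74 × 10^-5) = 4.17

pKa = 4.17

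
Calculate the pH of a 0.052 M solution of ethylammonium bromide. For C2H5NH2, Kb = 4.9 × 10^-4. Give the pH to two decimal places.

pH = 5.99

C2H5NH3+ is the conjugate acid of the weak base C2H5NH2.
Ka = Kw/Kb = 1.0×10^-14 / 4.9 × 10^-4 = 2.04 × 10^-11
Ka = x²/(0.052 − x) = 2.04 × 10^-11
Since Ka ≪ C₀, x ≈ √(Ka·C₀) = 1.03 × 10^-6 M.
Check: 0.002% ionized — well under 5%, approximation valid.
pH = −log(1.03 × 10^-6) = 5.99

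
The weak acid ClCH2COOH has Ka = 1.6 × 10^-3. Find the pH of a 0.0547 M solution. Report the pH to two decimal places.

ClCH2COOH ⇌ ClCH2COO- + H+
From the ICE table, Ka = [H+]²/(0.0547 − [H+]) = 1.6 × 10^-3.
[H+] is not negligible relative to C₀; solve [H+]² + 0.0016·[H+] − 8.75e-05 = 0.
[H+] = (−Ka + √(Ka² + 4·Ka·C₀))/2 = 8.59 × 10^-3 M
pH = −log(8.59 × 10^-3) = 2.07

pH = 2.07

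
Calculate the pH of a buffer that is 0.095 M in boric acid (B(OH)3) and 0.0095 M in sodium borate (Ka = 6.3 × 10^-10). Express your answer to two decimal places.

pKa = −log(6.3 × 10^-10) = 9.201
pH = pKa + log([A⁻]/[HA]) = 9.201 + log(0.0095/0.095)
pH = 9.201 + (-1.000) = 8.20

pH = 8.20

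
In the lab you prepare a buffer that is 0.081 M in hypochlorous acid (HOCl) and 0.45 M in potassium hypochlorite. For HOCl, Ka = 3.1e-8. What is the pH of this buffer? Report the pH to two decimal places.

pKa = −log(3.1 × 10^-8) = 7.509
pH = pKa + log([A⁻]/[HA]) = 7.509 + log(0.45/0.081)
pH = 7.509 + (+0.745) = 8.25

pH = 8.25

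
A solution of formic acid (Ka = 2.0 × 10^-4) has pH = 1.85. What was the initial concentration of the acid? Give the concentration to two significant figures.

[H+] = 10^(-1.85) = 1.41 × 10^-2 M = x
Ka = x²/(C₀ − x) ⇒ C₀ = x + x²/Ka
C₀ = 1.41 × 10^-2 + (1.41 × 10^-2)²/(2.0 × 10^-4) = 1.01 M

C₀ = 1.0 M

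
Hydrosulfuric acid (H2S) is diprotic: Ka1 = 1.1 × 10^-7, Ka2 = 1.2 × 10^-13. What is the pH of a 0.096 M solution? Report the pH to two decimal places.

Ka1 ≫ Ka2, so treat the first dissociation as the only significant source of H+.
Ka1 = x²/(0.096 − x) = 1.1 × 10^-7
x ≈ √(1.1 × 10^-7 × 0.096) = 1.03 × 10^-4 M
pH = −log(1.03 × 10^-4) = 3.99

pH = 3.99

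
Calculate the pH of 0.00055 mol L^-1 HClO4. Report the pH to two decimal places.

pH = 3.26

HClO4 is a strong acid and dissociates completely, so [H+] = 0.00055 M.
pH = -log(0.00055) = 3.26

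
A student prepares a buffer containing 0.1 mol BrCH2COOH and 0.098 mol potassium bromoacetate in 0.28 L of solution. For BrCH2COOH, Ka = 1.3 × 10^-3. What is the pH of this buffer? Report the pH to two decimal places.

pH = 2.88

pKa = −log(1.3 × 10^-3) = 2.886
Using pH = pKa + log([base]/[acid]) with [base]/[acid] = 0.098/0.1:
pH = 2.886 + (-0.009) = 2.88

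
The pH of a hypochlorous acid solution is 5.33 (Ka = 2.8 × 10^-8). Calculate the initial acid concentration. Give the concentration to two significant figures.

[H+] = 10^(-5.33) = 4.68 × 10^-6 M = x
Ka = x²/(C₀ − x) ⇒ C₀ = x + x²/Ka
C₀ = 4.68 × 10^-6 + (4.68 × 10^-6)²/(2.8 × 10^-8) = 7.87 × 10^-4 M

C₀ = 7.9 × 10^-4 M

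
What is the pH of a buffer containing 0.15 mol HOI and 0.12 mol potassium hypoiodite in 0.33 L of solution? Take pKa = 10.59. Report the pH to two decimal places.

pH = 10.49

Henderson–Hasselbalch: pH = pKa + log([OI-]/[HOI]) = 10.59 + log(0.12/0.15)
pH = 10.59 + (-0.097) = 10.49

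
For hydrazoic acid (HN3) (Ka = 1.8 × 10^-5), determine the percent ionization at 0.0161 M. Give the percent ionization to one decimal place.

HN3 ⇌ N3- + H+; let x = [H+] at equilibrium.
x ≈ √(Ka·C₀) = √(1.8 × 10^-5 × 0.0161) = 5.38 × 10^-4 M
Fraction ionized = 5.38 × 10^-4 / 0.0161 = 0.0334 → 3.3%

3.3%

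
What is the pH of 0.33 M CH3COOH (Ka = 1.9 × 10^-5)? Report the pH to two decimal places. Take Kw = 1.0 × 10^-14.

CH3COOH ⇌ CH3COO- + H+
From the ICE table, Ka = [H+]²/(0.33 − [H+]) = 1.9 × 10^-5.
Neglecting [H+] in the denominator: [H+] = √(1.9 × 10^-5 × 0.33) = 2.50 × 10^-3 M
pH = −log(2.50 × 10^-3) = 2.60

pH = 2.60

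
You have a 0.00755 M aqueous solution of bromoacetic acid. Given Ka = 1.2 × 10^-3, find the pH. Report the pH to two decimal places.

BrCH2COOH ⇌ BrCH2COO- + H+
Ka = [H+]²/(0.00755 − [H+]) = 1.2 × 10^-3
Here C₀/Ka ≈ 6.29, so the small-[H+] approximation fails. Use the quadratic:
[H+] = [−0.0012 + √(0.0012² + 3.62e-05)]/2 = 2.47 × 10^-3 M
pH = −log[H+] = −log(2.47 × 10^-3) = 2.61

pH = 2.61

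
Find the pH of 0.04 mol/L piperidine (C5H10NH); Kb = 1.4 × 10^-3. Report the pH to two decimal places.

C5H10NH + H2O ⇌ C5H10NH2+ + OH-
Let x = [OH-] at equilibrium. Kb = x²/(0.04 − x).
Here C₀/Kb ≈ 28.6, so the small-x approximation fails. Use the quadratic:
x = [−0.0014 + √(0.0014² + 0.000224)]/2 = 6.82 × 10^-3 M
pOH = 2.17, so pH = 14.00 − pOH = 11.83

pH = 11.83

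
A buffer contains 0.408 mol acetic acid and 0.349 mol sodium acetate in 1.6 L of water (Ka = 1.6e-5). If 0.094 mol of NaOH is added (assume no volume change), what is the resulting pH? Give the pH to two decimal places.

pH = 4.95

After neutralization: n(CH3COOH) = 0.314 mol, n(CH3COO-) = 0.443 mol.
pKa = −log(1.6 × 10^-5) = 4.796
pH = pKa + log(n_CH3COO-/n_CH3COOH) = 4.796 + log(0.443/0.314) = 4.796 + (+0.149)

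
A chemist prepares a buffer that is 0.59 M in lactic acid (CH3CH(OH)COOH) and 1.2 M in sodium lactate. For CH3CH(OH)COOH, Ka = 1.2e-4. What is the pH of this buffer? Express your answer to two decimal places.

pKa = −log(1.2 × 10^-4) = 3.921
pH = pKa + log([A⁻]/[HA]) = 3.921 + log(1.2/0.59)
pH = 3.921 + (+0.308) = 4.23

pH = 4.23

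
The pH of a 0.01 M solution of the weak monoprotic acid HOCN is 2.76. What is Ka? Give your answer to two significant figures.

Ka = 3.7 × 10^-4

[H+] = 10^(-2.76) = 1.74 × 10^-3 M
At equilibrium [HA] = 0.01 − 1.74 × 10^-3 = 8.26 × 10^-3 M
Ka = [H+][A-]/[HA] = (1.74 × 10^-3)² / 8.26 × 10^-3 = 3.7 × 10^-4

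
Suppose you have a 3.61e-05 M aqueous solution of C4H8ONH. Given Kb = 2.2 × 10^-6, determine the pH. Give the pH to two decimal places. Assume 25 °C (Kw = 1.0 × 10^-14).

C4H8ONH + H2O ⇌ C4H8ONH2+ + OH-
Let x = [OH-] at equilibrium. Kb = x²/(3.61e-05 − x).
x is not negligible relative to C₀; solve x² + 2.2e-06·x − 7.94e-11 = 0.
x = [−2.2e-06 + √(2.2e-06² + 3.18e-10)]/2 = 7.88 × 10^-6 M
pOH = −log(7.88 × 10^-6) = 5.10; pH = 14.00 − 5.10 = 8.90

pH = 8.90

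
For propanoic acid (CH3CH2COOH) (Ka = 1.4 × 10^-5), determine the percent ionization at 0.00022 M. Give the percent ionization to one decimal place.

22.2%

CH3CH2COOH ⇌ CH3CH2COO- + H+; let x = [H+] at equilibrium.
Ka = x²/(C₀ − x); solving the quadratic gives x = 4.89 × 10^-5 M.
% ionization = x/C₀ × 100% = 4.89 × 10^-5/0.00022 × 100% = 22.2%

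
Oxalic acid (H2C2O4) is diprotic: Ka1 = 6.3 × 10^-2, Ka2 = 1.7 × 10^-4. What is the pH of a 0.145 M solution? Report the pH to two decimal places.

pH = 1.16

Ka1 ≫ Ka2, so treat the first dissociation as the only significant source of H+.
Ka1 = x²/(0.145 − x) = 6.3 × 10^-2
Solving the quadratic: x = (−Ka1 + √(Ka1² + 4·Ka1·C₀))/2 = 6.91 × 10^-2 M
pH = −log(6.91 × 10^-2) = 1.16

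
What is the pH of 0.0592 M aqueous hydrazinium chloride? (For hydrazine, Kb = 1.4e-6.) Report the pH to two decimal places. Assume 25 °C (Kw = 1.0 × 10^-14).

pH = 4.69

N2H5+ is the conjugate acid of the weak base N2H4.
Ka = Kw/Kb = 1.0×10^-14 / 1.4 × 10^-6 = 7.14 × 10^-9
Ka = [H+]²/(0.0592 − [H+]) = 7.14 × 10^-9
Assume [H+] ≪ 0.0592: [H+] ≈ √(7.14 × 10^-9 × 0.0592) = 2.06 × 10^-5 M
pH = −log(2.06 × 10^-5) = 4.69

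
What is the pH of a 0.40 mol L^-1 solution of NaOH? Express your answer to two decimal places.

NaOH is a strong base; [OH-] = 0.4 M.
pOH = -log(0.4) = 0.40
pH = 14.00 - 0.40 = 13.60

pH = 13.60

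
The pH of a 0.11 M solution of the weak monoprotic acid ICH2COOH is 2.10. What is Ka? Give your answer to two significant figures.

[H+] = 10^(-2.10) = 7.94 × 10^-3 M
At equilibrium [HA] = 0.11 − 7.94 × 10^-3 = 1.02 × 10^-1 M
Ka = [H+][A-]/[HA] = (7.94 × 10^-3)² / 1.02 × 10^-1 = 6.2 × 10^-4

Ka = 6.2 × 10^-4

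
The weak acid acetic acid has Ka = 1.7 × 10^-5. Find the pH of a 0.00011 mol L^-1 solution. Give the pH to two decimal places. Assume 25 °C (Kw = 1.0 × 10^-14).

pH = 4.45

CH3COOH ⇌ CH3COO- + H+
Ka = [H+]²/(0.00011 − [H+]) = 1.7 × 10^-5
[H+] is not negligible relative to C₀; solve [H+]² + 1.7e-05·[H+] − 1.87e-09 = 0.
[H+] = (−Ka + √(Ka² + 4·Ka·C₀))/2 = 3.56 × 10^-5 M
pH = −log[H+] = −log(3.56 × 10^-5) = 4.45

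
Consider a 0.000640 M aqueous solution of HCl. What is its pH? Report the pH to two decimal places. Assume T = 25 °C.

pH = 3.19

HCl is a strong acid and dissociates completely, so [H+] = 0.000640 M.
pH = -log(0.00064) = 3.19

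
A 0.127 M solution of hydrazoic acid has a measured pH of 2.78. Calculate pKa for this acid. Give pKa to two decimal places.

[H+] = 10^(-2.78) = 1.66 × 10^-3 M
At equilibrium [HA] = 0.127 − 1.66 × 10^-3 = 1.25 × 10^-1 M
Ka = [H+][A-]/[HA] = (1.66 × 10^-3)² / 1.25 × 10^-1 = 2.20 × 10^-5
pKa = -log(2.20 × 10^-5) = 4.66

pKa = 4.66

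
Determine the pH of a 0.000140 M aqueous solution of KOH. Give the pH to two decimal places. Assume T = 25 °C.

KOH is a strong base; [OH-] = 0.00014 M.
pOH = -log(0.00014) = 3.85
pH = 14.00 - 3.85 = 10.15

pH = 10.15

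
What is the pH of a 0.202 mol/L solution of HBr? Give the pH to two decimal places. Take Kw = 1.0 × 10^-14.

pH = 0.69

HBr is a strong acid and dissociates completely, so [H+] = 0.202 M.
pH = -log(0.202) = 0.69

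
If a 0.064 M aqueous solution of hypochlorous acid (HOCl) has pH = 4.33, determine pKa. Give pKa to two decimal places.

[H+] = 10^(-4.33) = 4.68 × 10^-5 M
At equilibrium [HA] = 0.064 − 4.68 × 10^-5 = 6.40 × 10^-2 M
Ka = [H+][A-]/[HA] = (4.68 × 10^-5)² / 6.40 × 10^-2 = 3.42 × 10^-8
pKa = -log(3.42 × 10^-8) = 7.47

pKa = 7.47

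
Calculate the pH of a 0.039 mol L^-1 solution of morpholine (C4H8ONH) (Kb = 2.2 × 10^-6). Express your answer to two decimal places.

C4H8ONH + H2O ⇌ C4H8ONH2+ + OH-
Kb = [OH-]²/(0.039 − [OH-]) = 2.2 × 10^-6
Since Kb ≪ C₀, [OH-] ≈ √(Kb·C₀) = 2.93 × 10^-4 M.
([OH-]/C₀ = 0.75% < 5%, so the approximation holds.)
pOH = −log(2.93 × 10^-4) = 3.53; pH = 14.00 − 3.53 = 10.47

pH = 10.47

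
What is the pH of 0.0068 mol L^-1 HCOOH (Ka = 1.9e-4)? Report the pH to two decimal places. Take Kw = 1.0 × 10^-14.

HCOOH ⇌ HCOO- + H+
Let x = [H+] at equilibrium. Ka = x²/(0.0068 − x).
The 5% rule fails; solving x² + Ka·x − Ka·C₀ = 0 exactly:
x = (−Ka + √(Ka² + 4·Ka·C₀))/2 = 1.05 × 10^-3 M
pH = −log[H+] = −log(1.05 × 10^-3) = 2.98

pH = 2.98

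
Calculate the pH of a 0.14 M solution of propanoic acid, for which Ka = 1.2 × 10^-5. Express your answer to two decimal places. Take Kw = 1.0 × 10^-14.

CH3CH2COOH ⇌ CH3CH2COO- + H+
Ka = x²/(0.14 − x) = 1.2 × 10^-5
Assume x ≪ 0.14: x ≈ √(1.2 × 10^-5 × 0.14) = 1.30 × 10^-3 M
Check: 0.93% ionized — well under 5%, approximation valid.
pH = −log(1.30 × 10^-3) = 2.89

pH = 2.89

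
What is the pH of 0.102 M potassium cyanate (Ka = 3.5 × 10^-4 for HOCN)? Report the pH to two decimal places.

OCN- is the conjugate base of the weak acid HOCN.
Kb = Kw/Ka = 1.0×10^-14 / 3.5 × 10^-4 = 2.86 × 10^-11
From the ICE table, Kb = x²/(0.102 − x) = 2.86 × 10^-11.
Neglecting x in the denominator: x = √(2.86 × 10^-11 × 0.102) = 1.71 × 10^-6 M
Check: 0.0017% ionized — well under 5%, approximation valid.
pOH = −log(1.71 × 10^-6) = 5.77; pH = 14.00 − 5.77 = 8.23

pH = 8.23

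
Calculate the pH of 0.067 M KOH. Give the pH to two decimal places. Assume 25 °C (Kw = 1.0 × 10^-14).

pH = 12.83

KOH is a strong base; [OH-] = 0.067 M.
pOH = -log(0.067) = 1.17
pH = 14.00 - 1.17 = 12.83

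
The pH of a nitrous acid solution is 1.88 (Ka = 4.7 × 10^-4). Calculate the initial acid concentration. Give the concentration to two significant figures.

[H+] = 10^(-1.88) = 1.32 × 10^-2 M = x
Ka = x²/(C₀ − x) ⇒ C₀ = x + x²/Ka
C₀ = 1.32 × 10^-2 + (1.32 × 10^-2)²/(4.7 × 10^-4) = 3.84 × 10^-1 M

C₀ = 3.8 × 10^-1 M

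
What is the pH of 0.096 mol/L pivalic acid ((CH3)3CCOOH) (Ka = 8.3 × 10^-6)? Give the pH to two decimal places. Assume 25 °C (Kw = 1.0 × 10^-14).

pH = 3.05

(CH3)3CCOOH ⇌ (CH3)3CCOO- + H+
From the ICE table, Ka = x²/(0.096 − x) = 8.3 × 10^-6.
Since Ka ≪ C₀, x ≈ √(Ka·C₀) = 8.93 × 10^-4 M.
Check: 0.93% ionized — well under 5%, approximation valid.
pH = −log(8.93 × 10^-4) = 3.05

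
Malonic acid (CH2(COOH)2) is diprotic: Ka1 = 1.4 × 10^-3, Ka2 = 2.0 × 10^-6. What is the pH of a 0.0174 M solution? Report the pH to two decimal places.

pH = 2.37

Ka1 ≫ Ka2, so treat the first dissociation as the only significant source of H+.
Ka1 = x²/(0.0174 − x) = 1.4 × 10^-3
Solving the quadratic: x = (−Ka1 + √(Ka1² + 4·Ka1·C₀))/2 = 4.28 × 10^-3 M
pH = −log(4.28 × 10^-3) = 2.37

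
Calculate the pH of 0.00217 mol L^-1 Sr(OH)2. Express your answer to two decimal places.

Sr(OH)2 is a strong base (each formula unit releases 2 OH-); [OH-] = 0.00434 M.
pOH = -log(0.00434) = 2.36
pH = 14.00 - 2.36 = 11.64

pH = 11.64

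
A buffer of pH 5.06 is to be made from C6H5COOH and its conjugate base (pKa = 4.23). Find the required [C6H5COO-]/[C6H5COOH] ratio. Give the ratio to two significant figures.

pH = pKa + log(r) ⇒ log(r) = 5.06 − 4.23 = +0.83
r = [C6H5COO-]/[C6H5COOH] = 10^(+0.83) = 6.76

ratio = 6.8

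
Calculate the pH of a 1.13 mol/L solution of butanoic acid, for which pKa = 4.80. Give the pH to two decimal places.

pH = 2.37

CH3(CH2)2COOH ⇌ CH3(CH2)2COO- + H+
Ka = 10^(−4.80) = 1.58 × 10^-5
Let x = [H+] at equilibrium. Ka = x²/(1.13 − x).
Since Ka ≪ C₀, x ≈ √(Ka·C₀) = 4.23 × 10^-3 M.
(x/C₀ = 0.37% < 5%, so the approximation holds.)
pH = −log[H+] = −log(4.23 × 10^-3) = 2.37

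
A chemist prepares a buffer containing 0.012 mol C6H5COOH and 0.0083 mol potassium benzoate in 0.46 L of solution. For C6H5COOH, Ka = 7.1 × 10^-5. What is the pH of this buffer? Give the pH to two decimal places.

pKa = −log(7.1 × 10^-5) = 4.149
pH = pKa + log([A⁻]/[HA]) = 4.149 + log(0.0083/0.012)
pH = 4.149 + (-0.160) = 3.99

pH = 3.99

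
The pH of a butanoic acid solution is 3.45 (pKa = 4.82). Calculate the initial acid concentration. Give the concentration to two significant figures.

[H+] = 10^(-3.45) = 3.55 × 10^-4 M = x
Ka = 10^(−4.82) = 1.51 × 10^-5
Ka = x²/(C₀ − x) ⇒ C₀ = x + x²/Ka
C₀ = 3.55 × 10^-4 + (3.55 × 10^-4)²/(1.51 × 10^-5) = 8.70 × 10^-3 M

C₀ = 8.7 × 10^-3 M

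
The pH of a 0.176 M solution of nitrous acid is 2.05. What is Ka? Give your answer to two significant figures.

[H+] = 10^(-2.05) = 8.91 × 10^-3 M
At equilibrium [HA] = 0.176 − 8.91 × 10^-3 = 1.67 × 10^-1 M
Ka = [H+][A-]/[HA] = (8.91 × 10^-3)² / 1.67 × 10^-1 = 4.8 × 10^-4

Ka = 4.8 × 10^-4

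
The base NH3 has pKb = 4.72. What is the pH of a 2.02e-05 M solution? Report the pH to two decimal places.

NH3 + H2O ⇌ NH4+ + OH-
Kb = 10^(−4.72) = 1.91 × 10^-5
Kb = [OH-]²/(2.02e-05 − [OH-]) = 1.91 × 10^-5
The 5% rule fails; solving [OH-]² + Kb·[OH-] − Kb·C₀ = 0 exactly:
[OH-] = (−Kb + √(Kb² + 4·Kb·C₀))/2 = 1.23 × 10^-5 M
pOH = 4.91, so pH = 14.00 − pOH = 9.09

pH = 9.09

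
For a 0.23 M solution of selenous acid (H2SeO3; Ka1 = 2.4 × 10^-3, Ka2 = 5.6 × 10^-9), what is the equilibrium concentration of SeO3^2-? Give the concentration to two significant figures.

5.6 × 10^-9 M

First ionization gives [H+] ≈ [HSeO3-] = 2.23 × 10^-2 M.
Second step: Ka2 = [H+][SeO3^2-]/[HSeO3-] ≈ [SeO3^2-] (since [H+] ≈ [HSeO3-]).
So [SeO3^2-] ≈ Ka2.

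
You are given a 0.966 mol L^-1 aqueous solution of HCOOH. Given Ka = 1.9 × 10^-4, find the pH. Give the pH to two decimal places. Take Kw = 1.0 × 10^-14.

HCOOH ⇌ HCOO- + H+
Ka = x²/(0.966 − x) = 1.9 × 10^-4
Assume x ≪ 0.966: x ≈ √(1.9 × 10^-4 × 0.966) = 1.35 × 10^-2 M
(x/C₀ = 1.4% < 5%, so the approximation holds.)
pH = −log(1.35 × 10^-2) = 1.87

pH = 1.87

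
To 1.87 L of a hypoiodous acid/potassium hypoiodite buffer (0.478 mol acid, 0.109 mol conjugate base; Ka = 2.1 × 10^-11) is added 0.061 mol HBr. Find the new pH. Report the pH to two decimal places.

Added H+ converts OI- to HOI: HOI → 0.539 mol, OI- → 0.048 mol.
pKa = −log(2.1 × 10^-11) = 10.678
pH = pKa + log([A⁻]/[HA]) = 10.678 + log(0.048/0.539) = 10.678 -1.050

pH = 9.63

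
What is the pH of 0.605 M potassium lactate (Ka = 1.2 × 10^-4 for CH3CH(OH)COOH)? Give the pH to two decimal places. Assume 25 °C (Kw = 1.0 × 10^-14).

pH = 8.85

CH3CH(OH)COO- is the conjugate base of the weak acid CH3CH(OH)COOH.
Kb = Kw/Ka = 1.0×10^-14 / 1.2 × 10^-4 = 8.33 × 10^-11
Kb = [OH-]²/(0.605 − [OH-]) = 8.33 × 10^-11
Assume [OH-] ≪ 0.605: [OH-] ≈ √(8.33 × 10^-11 × 0.605) = 7.10 × 10^-6 M
([OH-]/C₀ = 0.0012% < 5%, so the approximation holds.)
pOH = 5.15, so pH = 14.00 − pOH = 8.85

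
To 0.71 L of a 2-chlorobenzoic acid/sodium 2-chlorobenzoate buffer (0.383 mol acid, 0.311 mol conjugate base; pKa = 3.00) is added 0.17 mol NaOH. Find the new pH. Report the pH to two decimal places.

pH = 3.35

OH- converts ClC6H4COOH to ClC6H4COO-: ClC6H4COOH → 0.213 mol, ClC6H4COO- → 0.481 mol.
pH = pKa + log(n_ClC6H4COO-/n_ClC6H4COOH) = 3.00 + log(0.481/0.213) = 3.00 + (+0.354)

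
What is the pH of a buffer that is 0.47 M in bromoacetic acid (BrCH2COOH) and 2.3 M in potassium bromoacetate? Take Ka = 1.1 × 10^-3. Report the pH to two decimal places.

pH = 3.65

pKa = −log(1.1 × 10^-3) = 2.959
Henderson–Hasselbalch: pH = pKa + log([BrCH2COO-]/[BrCH2COOH]) = 2.959 + log(2.3/0.47)
pH = 2.959 + (+0.690) = 3.65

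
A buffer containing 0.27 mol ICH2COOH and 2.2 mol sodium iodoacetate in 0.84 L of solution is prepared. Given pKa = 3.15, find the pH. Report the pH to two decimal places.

Using pH = pKa + log([base]/[acid]) with [base]/[acid] = 2.2/0.27:
pH = 3.15 + (+0.911) = 4.06

pH = 4.06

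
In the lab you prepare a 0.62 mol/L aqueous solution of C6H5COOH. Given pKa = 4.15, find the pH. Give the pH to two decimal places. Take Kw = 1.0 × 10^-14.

pH = 2.18

C6H5COOH ⇌ C6H5COO- + H+
Ka = 10^(−4.15) = 7.08 × 10^-5
From the ICE table, Ka = x²/(0.62 − x) = 7.08 × 10^-5.
Since Ka ≪ C₀, x ≈ √(Ka·C₀) = 6.63 × 10^-3 M.
pH = −log(6.63 × 10^-3) = 2.18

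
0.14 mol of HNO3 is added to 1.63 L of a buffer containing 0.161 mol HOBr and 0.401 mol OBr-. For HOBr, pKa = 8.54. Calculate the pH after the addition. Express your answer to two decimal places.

pH = 8.48

After neutralization: n(HOBr) = 0.301 mol, n(OBr-) = 0.261 mol.
pH = pKa + log([A⁻]/[HA]) = 8.54 + log(0.261/0.301) = 8.54 -0.062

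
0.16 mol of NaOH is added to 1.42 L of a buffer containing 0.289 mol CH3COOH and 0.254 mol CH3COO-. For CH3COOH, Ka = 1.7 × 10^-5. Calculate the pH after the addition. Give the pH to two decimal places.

pH = 5.28

After neutralization: n(CH3COOH) = 0.129 mol, n(CH3COO-) = 0.414 mol.
pKa = −log(1.7 × 10^-5) = 4.770
pH = pKa + log([A⁻]/[HA]) = 4.770 + log(0.414/0.129) = 4.770 +0.506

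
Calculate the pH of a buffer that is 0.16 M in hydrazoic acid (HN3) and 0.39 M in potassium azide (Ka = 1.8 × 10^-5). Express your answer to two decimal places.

pKa = −log(1.8 × 10^-5) = 4.745
Using pH = pKa + log([base]/[acid]) with [base]/[acid] = 0.39/0.16:
pH = 4.745 + (+0.387) = 5.13

pH = 5.13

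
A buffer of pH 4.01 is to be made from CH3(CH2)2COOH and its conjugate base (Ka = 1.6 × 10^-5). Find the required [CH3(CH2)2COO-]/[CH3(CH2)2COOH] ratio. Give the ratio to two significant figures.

ratio = 0.16

pKa = -log(1.6 × 10^-5) = 4.796
pH = pKa + log(r) ⇒ log(r) = 4.01 − 4.796 = -0.786
r = [CH3(CH2)2COO-]/[CH3(CH2)2COOH] = 10^(-0.786) = 0.164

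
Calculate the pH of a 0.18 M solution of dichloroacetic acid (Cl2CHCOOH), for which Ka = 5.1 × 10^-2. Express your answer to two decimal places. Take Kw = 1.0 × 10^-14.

Cl2CHCOOH ⇌ Cl2CHCOO- + H+
From the ICE table, Ka = [H+]²/(0.18 − [H+]) = 5.1 × 10^-2.
Here C₀/Ka ≈ 3.53, so the small-[H+] approximation fails. Use the quadratic:
[H+] = (−Ka + √(Ka² + 4·Ka·C₀))/2 = 7.36 × 10^-2 M
pH = −log(7.36 × 10^-2) = 1.13

pH = 1.13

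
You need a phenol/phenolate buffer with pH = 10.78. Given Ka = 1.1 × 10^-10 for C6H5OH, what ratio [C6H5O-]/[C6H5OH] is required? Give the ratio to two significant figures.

pKa = -log(1.1 × 10^-10) = 9.959
pH = pKa + log(r) ⇒ log(r) = 10.78 − 9.959 = +0.821
r = [C6H5O-]/[C6H5OH] = 10^(+0.821) = 6.62

ratio = 6.6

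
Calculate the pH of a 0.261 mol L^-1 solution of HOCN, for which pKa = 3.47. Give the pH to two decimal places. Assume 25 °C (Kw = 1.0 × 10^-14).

pH = 2.03

HOCN ⇌ OCN- + H+
Ka = 10^(−3.47) = 3.39 × 10^-4
From the ICE table, Ka = [H+]²/(0.261 − [H+]) = 3.39 × 10^-4.
Assume [H+] ≪ 0.261: [H+] ≈ √(3.39 × 10^-4 × 0.261) = 9.41 × 10^-3 M
([H+]/C₀ = 3.6% < 5%, so the approximation holds.)
pH = −log[H+] = −log(9.41 × 10^-3) = 2.03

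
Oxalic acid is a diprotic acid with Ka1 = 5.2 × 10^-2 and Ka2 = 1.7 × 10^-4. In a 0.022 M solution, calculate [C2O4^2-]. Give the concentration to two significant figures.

First ionization gives [H+] ≈ [HC2O4-] = 1.67 × 10^-2 M.
Second step: Ka2 = [H+][C2O4^2-]/[HC2O4-] ≈ [C2O4^2-] (since [H+] ≈ [HC2O4-]).
So [C2O4^2-] ≈ Ka2.

1.7 × 10^-4 M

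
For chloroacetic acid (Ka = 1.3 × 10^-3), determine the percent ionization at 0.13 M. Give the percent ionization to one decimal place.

9.5%

ClCH2COOH ⇌ ClCH2COO- + H+; let x = [H+] at equilibrium.
Solve x² + 0.0013x − 0.000169 = 0 → x = 1.24 × 10^-2 M
Fraction ionized = 1.24 × 10^-2 / 0.13 = 0.0954 → 9.5%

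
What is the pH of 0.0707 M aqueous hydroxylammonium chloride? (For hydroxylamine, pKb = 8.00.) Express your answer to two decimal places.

pH = 3.58

NH3OH+ is the conjugate acid of the weak base NH2OH.
Kb = 10^(−8.00) = 1.00 × 10^-8
Ka = Kw/Kb = 1.0×10^-14 / 1.00 × 10^-8 = 1.00 × 10^-6
Ka = x²/(0.0707 − x) = 1.00 × 10^-6
Neglecting x in the denominator: x = √(1.00 × 10^-6 × 0.0707) = 2.66 × 10^-4 M
Check: 0.38% ionized — well under 5%, approximation valid.
pH = −log(2.66 × 10^-4) = 3.58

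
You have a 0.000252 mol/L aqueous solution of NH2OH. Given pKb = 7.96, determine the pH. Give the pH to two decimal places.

NH2OH + H2O ⇌ NH3OH+ + OH-
Kb = 10^(−7.96) = 1.10 × 10^-8
Kb = [OH-]²/(0.000252 − [OH-]) = 1.10 × 10^-8
Assume [OH-] ≪ 0.000252: [OH-] ≈ √(1.10 × 10^-8 × 0.000252) = 1.66 × 10^-6 M
Check: 0.66% ionized — well under 5%, approximation valid.
pOH = −log(1.66 × 10^-6) = 5.78; pH = 14.00 − 5.78 = 8.22

pH = 8.22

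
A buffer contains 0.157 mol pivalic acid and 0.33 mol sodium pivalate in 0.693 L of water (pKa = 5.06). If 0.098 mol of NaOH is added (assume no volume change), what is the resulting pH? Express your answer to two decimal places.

pH = 5.92

OH- converts (CH3)3CCOOH to (CH3)3CCOO-: (CH3)3CCOOH → 0.059 mol, (CH3)3CCOO- → 0.428 mol.
pH = pKa + log([A⁻]/[HA]) = 5.06 + log(0.428/0.059) = 5.06 +0.861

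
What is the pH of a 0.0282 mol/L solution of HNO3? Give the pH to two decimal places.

HNO3 is a strong acid and dissociates completely, so [H+] = 0.0282 M.
pH = -log(0.0282) = 1.55

pH = 1.55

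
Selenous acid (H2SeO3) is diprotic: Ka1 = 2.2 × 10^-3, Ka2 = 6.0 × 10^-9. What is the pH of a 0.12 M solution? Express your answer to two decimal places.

pH = 1.82

Since Ka1 ≫ Ka2, the first ionization dominates [H+].
Ka1 = x²/(0.12 − x) = 2.2 × 10^-3
Solving the quadratic: x = (−Ka1 + √(Ka1² + 4·Ka1·C₀))/2 = 1.52 × 10^-2 M
pH = −log(1.52 × 10^-2) = 1.82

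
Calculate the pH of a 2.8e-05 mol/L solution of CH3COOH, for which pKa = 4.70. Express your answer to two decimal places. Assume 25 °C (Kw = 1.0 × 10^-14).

CH3COOH ⇌ CH3COO- + H+
Ka = 10^(−4.70) = 2.00 × 10^-5
Ka = x²/(2.8e-05 − x) = 2.00 × 10^-5
Here C₀/Ka ≈ 1.4, so the small-x approximation fails. Use the quadratic:
x = [−2e-05 + √(2e-05² + 2.24e-09)]/2 = 1.57 × 10^-5 M
pH = −log[H+] = −log(1.57 × 10^-5) = 4.80

pH = 4.80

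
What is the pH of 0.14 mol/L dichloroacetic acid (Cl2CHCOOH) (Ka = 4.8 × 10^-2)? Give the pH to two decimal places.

pH = 1.21

Cl2CHCOOH ⇌ Cl2CHCOO- + H+
Let x = [H+] at equilibrium. Ka = x²/(0.14 − x).
The 5% rule fails; solving x² + Ka·x − Ka·C₀ = 0 exactly:
x = [−0.048 + √(0.048² + 0.0269)]/2 = 6.14 × 10^-2 M
pH = −log[H+] = −log(6.14 × 10^-2) = 1.21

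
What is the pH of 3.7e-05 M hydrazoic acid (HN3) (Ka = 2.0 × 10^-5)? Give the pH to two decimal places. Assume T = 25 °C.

HN3 ⇌ N3- + H+
From the ICE table, Ka = [H+]²/(3.7e-05 − [H+]) = 2.0 × 10^-5.
[H+] is not negligible relative to C₀; solve [H+]² + 2e-05·[H+] − 7.4e-10 = 0.
[H+] = (−Ka + √(Ka² + 4·Ka·C₀))/2 = 1.90 × 10^-5 M
pH = −log(1.90 × 10^-5) = 4.72

pH = 4.72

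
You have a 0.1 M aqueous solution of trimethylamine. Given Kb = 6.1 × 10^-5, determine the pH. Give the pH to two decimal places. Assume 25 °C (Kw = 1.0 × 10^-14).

(CH3)3N + H2O ⇌ (CH3)3NH+ + OH-
Let x = [OH-] at equilibrium. Kb = x²/(0.1 − x).
Neglecting x in the denominator: x = √(6.1 × 10^-5 × 0.1) = 2.47 × 10^-3 M
pOH = −log(2.47 × 10^-3) = 2.61; pH = 14.00 − 2.61 = 11.39

pH = 11.39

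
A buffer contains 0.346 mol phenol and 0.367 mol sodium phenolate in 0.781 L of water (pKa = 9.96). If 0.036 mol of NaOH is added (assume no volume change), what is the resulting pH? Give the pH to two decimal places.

pH = 10.07

After neutralization: n(C6H5OH) = 0.31 mol, n(C6H5O-) = 0.403 mol.
pH = pKa + log(n_C6H5O-/n_C6H5OH) = 9.96 + log(0.403/0.31) = 9.96 + (+0.114)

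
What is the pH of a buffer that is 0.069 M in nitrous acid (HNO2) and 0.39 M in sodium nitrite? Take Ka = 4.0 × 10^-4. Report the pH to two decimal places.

pH = 4.15

pKa = −log(4.0 × 10^-4) = 3.398
Using pH = pKa + log([base]/[acid]) with [base]/[acid] = 0.39/0.069:
pH = 3.398 + (+0.752) = 4.15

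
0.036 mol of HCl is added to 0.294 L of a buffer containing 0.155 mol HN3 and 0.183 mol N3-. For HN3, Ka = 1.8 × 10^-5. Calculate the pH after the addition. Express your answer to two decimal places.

pH = 4.63

Added H+ converts N3- to HN3: HN3 → 0.191 mol, N3- → 0.147 mol.
pKa = −log(1.8 × 10^-5) = 4.745
pH = pKa + log([A⁻]/[HA]) = 4.745 + log(0.147/0.191) = 4.745 -0.114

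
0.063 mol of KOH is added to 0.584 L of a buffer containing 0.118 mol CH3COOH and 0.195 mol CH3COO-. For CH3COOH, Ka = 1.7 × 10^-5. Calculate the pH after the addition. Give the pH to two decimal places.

pH = 5.44

After neutralization: n(CH3COOH) = 0.055 mol, n(CH3COO-) = 0.258 mol.
pKa = −log(1.7 × 10^-5) = 4.770
pH = pKa + log(n_CH3COO-/n_CH3COOH) = 4.770 + log(0.258/0.055) = 4.770 + (+0.671)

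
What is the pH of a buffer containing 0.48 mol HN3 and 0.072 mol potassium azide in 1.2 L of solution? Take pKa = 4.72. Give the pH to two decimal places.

pH = 3.90

pH = pKa + log([A⁻]/[HA]) = 4.72 + log(0.072/0.48)
pH = 4.72 + (-0.824) = 3.90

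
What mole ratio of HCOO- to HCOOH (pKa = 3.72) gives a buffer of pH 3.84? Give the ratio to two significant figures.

ratio = 1.3

pH = pKa + log(r) ⇒ log(r) = 3.84 − 3.72 = +0.12
r = [HCOO-]/[HCOOH] = 10^(+0.12) = 1.32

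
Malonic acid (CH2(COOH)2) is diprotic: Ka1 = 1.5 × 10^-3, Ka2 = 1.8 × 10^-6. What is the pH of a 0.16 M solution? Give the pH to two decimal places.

pH = 1.83

Since Ka1 ≫ Ka2, the first ionization dominates [H+].
Ka1 = x²/(0.16 − x) = 1.5 × 10^-3
Solving the quadratic: x = (−Ka1 + √(Ka1² + 4·Ka1·C₀))/2 = 1.48 × 10^-2 M
pH = −log(1.48 × 10^-2) = 1.83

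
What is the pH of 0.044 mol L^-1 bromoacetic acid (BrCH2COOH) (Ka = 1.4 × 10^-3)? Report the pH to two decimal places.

pH = 2.14

BrCH2COOH ⇌ BrCH2COO- + H+
From the ICE table, Ka = [H+]²/(0.044 − [H+]) = 1.4 × 10^-3.
The 5% rule fails; solving [H+]² + Ka·[H+] − Ka·C₀ = 0 exactly:
[H+] = (−Ka + √(Ka² + 4·Ka·C₀))/2 = 7.18 × 10^-3 M
pH = −log(7.18 × 10^-3) = 2.14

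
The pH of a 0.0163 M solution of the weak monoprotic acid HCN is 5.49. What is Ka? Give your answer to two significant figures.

Ka = 6.4 × 10^-10

[H+] = 10^(-5.49) = 3.24 × 10^-6 M
At equilibrium [HA] = 0.0163 − 3.24 × 10^-6 = 1.63 × 10^-2 M
Ka = [H+][A-]/[HA] = (3.24 × 10^-6)² / 1.63 × 10^-2 = 6.4 × 10^-10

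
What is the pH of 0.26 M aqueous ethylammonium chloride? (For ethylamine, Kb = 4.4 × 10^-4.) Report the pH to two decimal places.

C2H5NH3+ is the conjugate acid of the weak base C2H5NH2.
Ka = Kw/Kb = 1.0×10^-14 / 4.4 × 10^-4 = 2.27 × 10^-11
Ka = x²/(0.26 − x) = 2.27 × 10^-11
Assume x ≪ 0.26: x ≈ √(2.27 × 10^-11 × 0.26) = 2.43 × 10^-6 M
pH = −log(2.43 × 10^-6) = 5.61

pH = 5.61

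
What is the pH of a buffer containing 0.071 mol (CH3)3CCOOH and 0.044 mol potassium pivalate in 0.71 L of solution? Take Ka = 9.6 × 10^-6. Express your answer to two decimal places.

pKa = −log(9.6 × 10^-6) = 5.018
Using pH = pKa + log([base]/[acid]) with [base]/[acid] = 0.044/0.071:
pH = 5.018 + (-0.208) = 4.81

pH = 4.81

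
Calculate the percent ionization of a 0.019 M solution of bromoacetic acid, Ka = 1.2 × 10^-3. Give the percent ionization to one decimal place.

22.2%

BrCH2COOH ⇌ BrCH2COO- + H+; let x = [H+] at equilibrium.
Solve x² + 0.0012x − 2.28e-05 = 0 → x = 4.21 × 10^-3 M
% ionization = x/C₀ × 100% = 4.21 × 10^-3/0.019 × 100% = 22.2%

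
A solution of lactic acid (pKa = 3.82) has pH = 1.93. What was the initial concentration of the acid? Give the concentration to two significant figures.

[H+] = 10^(-1.93) = 1.17 × 10^-2 M = x
Ka = 10^(−3.82) = 1.51 × 10^-4
Ka = x²/(C₀ − x) ⇒ C₀ = x + x²/Ka
C₀ = 1.17 × 10^-2 + (1.17 × 10^-2)²/(1.51 × 10^-4) = 9.18 × 10^-1 M

C₀ = 9.2 × 10^-1 M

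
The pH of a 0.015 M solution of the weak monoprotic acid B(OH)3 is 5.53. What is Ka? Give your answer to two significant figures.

Ka = 5.8 × 10^-10

[H+] = 10^(-5.53) = 2.95 × 10^-6 M
At equilibrium [HA] = 0.015 − 2.95 × 10^-6 = 1.50 × 10^-2 M
Ka = [H+][A-]/[HA] = (2.95 × 10^-6)² / 1.50 × 10^-2 = 5.8 × 10^-10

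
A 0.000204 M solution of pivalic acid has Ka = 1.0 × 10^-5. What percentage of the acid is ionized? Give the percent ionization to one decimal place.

19.8%

(CH3)3CCOOH ⇌ (CH3)3CCOO- + H+; let x = [H+] at equilibrium.
Solve x² + 1e-05x − 2.04e-09 = 0 → x = 4.04 × 10^-5 M
% ionization = x/C₀ × 100% = 4.04 × 10^-5/0.000204 × 100% = 19.8%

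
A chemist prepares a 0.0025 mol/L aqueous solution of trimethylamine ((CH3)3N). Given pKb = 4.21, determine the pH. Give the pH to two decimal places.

(CH3)3N + H2O ⇌ (CH3)3NH+ + OH-
Kb = 10^(−4.21) = 6.17 × 10^-5
Let x = [OH-] at equilibrium. Kb = x²/(0.0025 − x).
Here C₀/Kb ≈ 40.5, so the small-x approximation fails. Use the quadratic:
x = (−Kb + √(Kb² + 4·Kb·C₀))/2 = 3.63 × 10^-4 M
pOH = 3.44, so pH = 14.00 − pOH = 10.56

pH = 10.56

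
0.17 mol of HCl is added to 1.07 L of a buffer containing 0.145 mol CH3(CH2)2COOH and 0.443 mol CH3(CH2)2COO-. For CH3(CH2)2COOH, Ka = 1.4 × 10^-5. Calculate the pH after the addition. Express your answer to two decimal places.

pH = 4.79

After neutralization: n(CH3(CH2)2COOH) = 0.315 mol, n(CH3(CH2)2COO-) = 0.273 mol.
pKa = −log(1.4 × 10^-5) = 4.854
pH = pKa + log([A⁻]/[HA]) = 4.854 + log(0.273/0.315) = 4.854 -0.062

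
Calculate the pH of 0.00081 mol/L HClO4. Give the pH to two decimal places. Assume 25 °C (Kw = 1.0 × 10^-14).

pH = 3.09

HClO4 is a strong acid and dissociates completely, so [H+] = 0.00081 M.
pH = -log(0.00081) = 3.09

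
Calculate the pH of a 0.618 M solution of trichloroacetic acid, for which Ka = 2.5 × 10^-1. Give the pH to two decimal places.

pH = 0.54

Cl3CCOOH ⇌ Cl3CCOO- + H+
From the ICE table, Ka = [H+]²/(0.618 − [H+]) = 2.5 × 10^-1.
[H+] is not negligible relative to C₀; solve [H+]² + 0.25·[H+] − 0.154 = 0.
[H+] = [−0.25 + √(0.25² + 0.618)]/2 = 2.87 × 10^-1 M
pH = −log[H+] = −log(2.87 × 10^-1) = 0.54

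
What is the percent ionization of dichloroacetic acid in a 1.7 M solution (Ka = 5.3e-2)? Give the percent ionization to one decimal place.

Cl2CHCOOH ⇌ Cl2CHCOO- + H+; let x = [H+] at equilibrium.
Solve x² + 0.053x − 0.0901 = 0 → x = 2.75 × 10^-1 M
% ionization = x/C₀ × 100% = 2.75 × 10^-1/1.7 × 100% = 16.2%

16.2%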